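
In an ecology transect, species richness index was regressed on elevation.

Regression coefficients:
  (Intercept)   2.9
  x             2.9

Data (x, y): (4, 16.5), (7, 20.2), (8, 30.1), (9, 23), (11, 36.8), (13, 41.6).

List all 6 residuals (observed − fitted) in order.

2, -3, 4, -6, 2, 1

x=4: ŷ = 2.9 + 2.9·4 = 14.5; r = 16.5 − 14.5 = 2
x=7: ŷ = 2.9 + 2.9·7 = 23.2; r = 20.2 − 23.2 = -3
x=8: ŷ = 2.9 + 2.9·8 = 26.1; r = 30.1 − 26.1 = 4
x=9: ŷ = 2.9 + 2.9·9 = 29; r = 23 − 29 = -6
x=11: ŷ = 2.9 + 2.9·11 = 34.8; r = 36.8 − 34.8 = 2
x=13: ŷ = 2.9 + 2.9·13 = 40.6; r = 41.6 − 40.6 = 1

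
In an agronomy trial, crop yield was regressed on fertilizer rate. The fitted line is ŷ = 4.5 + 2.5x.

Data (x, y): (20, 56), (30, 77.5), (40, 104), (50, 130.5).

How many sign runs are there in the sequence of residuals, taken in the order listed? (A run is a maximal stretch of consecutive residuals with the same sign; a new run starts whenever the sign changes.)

3 runs

x=20: ŷ = 4.5 + 2.5·20 = 54.5; r = 56 − 54.5 = 1.5
x=30: ŷ = 4.5 + 2.5·30 = 79.5; r = 77.5 − 79.5 = -2
x=40: ŷ = 4.5 + 2.5·40 = 104.5; r = 104 − 104.5 = -0.5
x=50: ŷ = 4.5 + 2.5·50 = 129.5; r = 130.5 − 129.5 = 1
Signs: + − − +
Runs: +×1, −×2, +×1 → 3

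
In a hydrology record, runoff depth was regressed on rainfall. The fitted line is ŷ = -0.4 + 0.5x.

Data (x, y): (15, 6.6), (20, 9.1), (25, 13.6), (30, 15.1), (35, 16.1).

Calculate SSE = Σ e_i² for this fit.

SSE = 4

x=15: ŷ = -0.4 + 0.5·15 = 7.1; e = 6.6 − 7.1 = -0.5
x=20: ŷ = -0.4 + 0.5·20 = 9.6; e = 9.1 − 9.6 = -0.5
x=25: ŷ = -0.4 + 0.5·25 = 12.1; e = 13.6 − 12.1 = 1.5
x=30: ŷ = -0.4 + 0.5·30 = 14.6; e = 15.1 − 14.6 = 0.5
x=35: ŷ = -0.4 + 0.5·35 = 17.1; e = 16.1 − 17.1 = -1
SSE = 0.25 + 0.25 + 2.25 + 0.25 + 1 = 4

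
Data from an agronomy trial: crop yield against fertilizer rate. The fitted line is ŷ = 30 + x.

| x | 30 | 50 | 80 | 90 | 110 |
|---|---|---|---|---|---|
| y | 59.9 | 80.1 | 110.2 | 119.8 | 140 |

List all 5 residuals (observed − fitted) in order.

-0.1, 0.1, 0.2, -0.2, 0

x=30: ŷ = 30 + 30 = 60; r = 59.9 − 60 = -0.1
x=50: ŷ = 30 + 50 = 80; r = 80.1 − 80 = 0.1
x=80: ŷ = 30 + 80 = 110; r = 110.2 − 110 = 0.2
x=90: ŷ = 30 + 90 = 120; r = 119.8 − 120 = -0.2
x=110: ŷ = 30 + 110 = 140; r = 140 − 140 = 0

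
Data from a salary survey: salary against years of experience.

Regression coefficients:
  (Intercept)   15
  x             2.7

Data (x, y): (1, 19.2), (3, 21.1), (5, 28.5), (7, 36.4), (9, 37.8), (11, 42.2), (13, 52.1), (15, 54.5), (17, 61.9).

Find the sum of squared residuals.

x=1: ŷ = 15 + 2.7·1 = 17.7; r = 19.2 − 17.7 = 1.5
x=3: ŷ = 15 + 2.7·3 = 23.1; r = 21.1 − 23.1 = -2
x=5: ŷ = 15 + 2.7·5 = 28.5; r = 28.5 − 28.5 = 0
x=7: ŷ = 15 + 2.7·7 = 33.9; r = 36.4 − 33.9 = 2.5
x=9: ŷ = 15 + 2.7·9 = 39.3; r = 37.8 − 39.3 = -1.5
x=11: ŷ = 15 + 2.7·11 = 44.7; r = 42.2 − 44.7 = -2.5
x=13: ŷ = 15 + 2.7·13 = 50.1; r = 52.1 − 50.1 = 2
x=15: ŷ = 15 + 2.7·15 = 55.5; r = 54.5 − 55.5 = -1
x=17: ŷ = 15 + 2.7·17 = 60.9; r = 61.9 − 60.9 = 1
SSE = 2.25 + 4 + 0 + 6.25 + 2.25 + 6.25 + 4 + 1 + 1 = 27

SSE = 27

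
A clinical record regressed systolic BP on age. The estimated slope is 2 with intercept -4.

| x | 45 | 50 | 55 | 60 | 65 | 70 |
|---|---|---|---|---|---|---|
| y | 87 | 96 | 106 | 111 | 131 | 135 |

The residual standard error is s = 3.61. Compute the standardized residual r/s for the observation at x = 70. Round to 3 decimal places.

-0.277

ŷ = -4 + 2·70 = 136
r = 135 − 136 = -1
r/s = -1 / 3.61 = -0.277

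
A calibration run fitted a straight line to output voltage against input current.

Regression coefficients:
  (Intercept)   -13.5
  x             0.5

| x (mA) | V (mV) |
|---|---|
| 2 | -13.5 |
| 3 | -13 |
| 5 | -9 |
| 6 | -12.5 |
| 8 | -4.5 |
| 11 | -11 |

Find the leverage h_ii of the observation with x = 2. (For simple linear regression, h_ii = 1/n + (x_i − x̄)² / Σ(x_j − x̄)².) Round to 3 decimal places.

h = 0.435

x̄ = (2 + 3 + 5 + 6 + 8 + 11)/6 = 5.83333
Σ(x − x̄)² = 14.6944 + 8.02778 + 0.694444 + 0.0277778 + 4.69444 + 26.6944 = 54.8333
h = 1/6 + (-3.83333)²/54.8333 = 0.166667 + 0.267984 = 0.435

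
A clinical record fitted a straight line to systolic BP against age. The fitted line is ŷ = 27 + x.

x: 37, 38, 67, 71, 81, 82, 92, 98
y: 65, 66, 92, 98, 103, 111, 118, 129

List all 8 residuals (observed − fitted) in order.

x=37: ŷ = 27 + 37 = 64; r = 65 − 64 = 1
x=38: ŷ = 27 + 38 = 65; r = 66 − 65 = 1
x=67: ŷ = 27 + 67 = 94; r = 92 − 94 = -2
x=71: ŷ = 27 + 71 = 98; r = 98 − 98 = 0
x=81: ŷ = 27 + 81 = 108; r = 103 − 108 = -5
x=82: ŷ = 27 + 82 = 109; r = 111 − 109 = 2
x=92: ŷ = 27 + 92 = 119; r = 118 − 119 = -1
x=98: ŷ = 27 + 98 = 125; r = 129 − 125 = 4

1, 1, -2, 0, -5, 2, -1, 4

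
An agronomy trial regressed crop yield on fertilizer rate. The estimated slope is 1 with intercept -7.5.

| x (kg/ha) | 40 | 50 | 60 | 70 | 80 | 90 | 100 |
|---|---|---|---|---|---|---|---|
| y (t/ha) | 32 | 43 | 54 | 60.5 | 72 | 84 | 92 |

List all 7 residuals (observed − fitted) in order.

-0.5, 0.5, 1.5, -2, -0.5, 1.5, -0.5

x=40: ŷ = -7.5 + 40 = 32.5; r = 32 − 32.5 = -0.5
x=50: ŷ = -7.5 + 50 = 42.5; r = 43 − 42.5 = 0.5
x=60: ŷ = -7.5 + 60 = 52.5; r = 54 − 52.5 = 1.5
x=70: ŷ = -7.5 + 70 = 62.5; r = 60.5 − 62.5 = -2
x=80: ŷ = -7.5 + 80 = 72.5; r = 72 − 72.5 = -0.5
x=90: ŷ = -7.5 + 90 = 82.5; r = 84 − 82.5 = 1.5
x=100: ŷ = -7.5 + 100 = 92.5; r = 92 − 92.5 = -0.5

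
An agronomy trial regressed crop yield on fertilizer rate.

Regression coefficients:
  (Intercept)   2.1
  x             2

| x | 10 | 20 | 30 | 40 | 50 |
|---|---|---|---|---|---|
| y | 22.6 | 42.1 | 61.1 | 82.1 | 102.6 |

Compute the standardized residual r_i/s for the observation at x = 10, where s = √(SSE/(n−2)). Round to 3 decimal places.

0.707

x=10: ŷ = 2.1 + 2·10 = 22.1; r = 22.6 − 22.1 = 0.5
x=20: ŷ = 2.1 + 2·20 = 42.1; r = 42.1 − 42.1 = 0
x=30: ŷ = 2.1 + 2·30 = 62.1; r = 61.1 − 62.1 = -1
x=40: ŷ = 2.1 + 2·40 = 82.1; r = 82.1 − 82.1 = 0
x=50: ŷ = 2.1 + 2·50 = 102.1; r = 102.6 − 102.1 = 0.5
SSE = 0.25 + 0 + 1 + 0 + 0.25 = 1.5
s = √(1.5/3) = 0.707107
r/s = 0.5 / 0.707107 = 0.707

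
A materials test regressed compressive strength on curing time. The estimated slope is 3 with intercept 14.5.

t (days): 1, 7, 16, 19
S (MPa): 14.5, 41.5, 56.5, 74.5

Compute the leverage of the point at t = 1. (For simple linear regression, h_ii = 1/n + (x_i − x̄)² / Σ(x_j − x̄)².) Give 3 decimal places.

h = 0.714

t̄ = (1 + 7 + 16 + 19)/4 = 10.75
Σ(t − t̄)² = 95.0625 + 14.0625 + 27.5625 + 68.0625 = 204.75
h = 1/4 + (-9.75)²/204.75 = 0.25 + 0.464286 = 0.714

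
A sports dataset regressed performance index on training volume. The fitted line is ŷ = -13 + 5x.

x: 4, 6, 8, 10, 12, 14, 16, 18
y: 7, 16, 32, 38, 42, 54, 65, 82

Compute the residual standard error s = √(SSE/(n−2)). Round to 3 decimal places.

x=4: ŷ = -13 + 5·4 = 7; e = 7 − 7 = 0
x=6: ŷ = -13 + 5·6 = 17; e = 16 − 17 = -1
x=8: ŷ = -13 + 5·8 = 27; e = 32 − 27 = 5
x=10: ŷ = -13 + 5·10 = 37; e = 38 − 37 = 1
x=12: ŷ = -13 + 5·12 = 47; e = 42 − 47 = -5
x=14: ŷ = -13 + 5·14 = 57; e = 54 − 57 = -3
x=16: ŷ = -13 + 5·16 = 67; e = 65 − 67 = -2
x=18: ŷ = -13 + 5·18 = 77; e = 82 − 77 = 5
SSE = 0 + 1 + 25 + 1 + 25 + 9 + 4 + 25 = 90
s = √(90/6) = √15 ≈ 3.873

s = 3.873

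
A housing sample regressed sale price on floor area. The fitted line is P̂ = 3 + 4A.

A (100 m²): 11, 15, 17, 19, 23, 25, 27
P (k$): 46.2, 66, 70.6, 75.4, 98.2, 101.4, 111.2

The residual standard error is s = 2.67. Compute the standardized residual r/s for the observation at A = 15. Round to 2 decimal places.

P̂ = 3 + 4·15 = 63
r = 66 − 63 = 3
r/s = 3 / 2.67 = 1.12

1.12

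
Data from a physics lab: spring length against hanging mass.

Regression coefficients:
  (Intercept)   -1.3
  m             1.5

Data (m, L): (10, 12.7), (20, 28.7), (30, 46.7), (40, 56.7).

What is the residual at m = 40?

e = -2

ŷ = -1.3 + 1.5·40 = 58.7
e = 56.7 − 58.7 = -2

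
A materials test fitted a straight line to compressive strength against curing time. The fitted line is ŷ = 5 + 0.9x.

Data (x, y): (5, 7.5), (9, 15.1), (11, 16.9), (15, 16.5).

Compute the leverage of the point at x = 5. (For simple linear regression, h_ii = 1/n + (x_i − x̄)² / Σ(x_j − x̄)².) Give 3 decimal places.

h = 0.731

x̄ = (5 + 9 + 11 + 15)/4 = 10
Σ(x − x̄)² = 25 + 1 + 1 + 25 = 52
h = 1/4 + (-5)²/52 = 0.25 + 0.480769 = 0.731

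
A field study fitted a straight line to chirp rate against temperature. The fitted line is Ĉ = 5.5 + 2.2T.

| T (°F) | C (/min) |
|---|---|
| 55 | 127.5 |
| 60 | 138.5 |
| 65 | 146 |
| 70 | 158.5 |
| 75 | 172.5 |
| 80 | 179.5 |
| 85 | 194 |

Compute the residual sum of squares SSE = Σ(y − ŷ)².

SSE = 19.5

T=55: Ĉ = 5.5 + 2.2·55 = 126.5; r = 127.5 − 126.5 = 1
T=60: Ĉ = 5.5 + 2.2·60 = 137.5; r = 138.5 − 137.5 = 1
T=65: Ĉ = 5.5 + 2.2·65 = 148.5; r = 146 − 148.5 = -2.5
T=70: Ĉ = 5.5 + 2.2·70 = 159.5; r = 158.5 − 159.5 = -1
T=75: Ĉ = 5.5 + 2.2·75 = 170.5; r = 172.5 − 170.5 = 2
T=80: Ĉ = 5.5 + 2.2·80 = 181.5; r = 179.5 − 181.5 = -2
T=85: Ĉ = 5.5 + 2.2·85 = 192.5; r = 194 − 192.5 = 1.5
SSE = 1 + 1 + 6.25 + 1 + 4 + 4 + 2.25 = 19.5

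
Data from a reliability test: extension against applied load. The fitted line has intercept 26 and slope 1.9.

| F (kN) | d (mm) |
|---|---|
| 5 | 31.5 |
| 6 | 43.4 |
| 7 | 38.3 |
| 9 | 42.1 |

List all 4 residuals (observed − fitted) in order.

-4, 6, -1, -1

F=5: ŷ = 26 + 1.9·5 = 35.5; e = 31.5 − 35.5 = -4
F=6: ŷ = 26 + 1.9·6 = 37.4; e = 43.4 − 37.4 = 6
F=7: ŷ = 26 + 1.9·7 = 39.3; e = 38.3 − 39.3 = -1
F=9: ŷ = 26 + 1.9·9 = 43.1; e = 42.1 − 43.1 = -1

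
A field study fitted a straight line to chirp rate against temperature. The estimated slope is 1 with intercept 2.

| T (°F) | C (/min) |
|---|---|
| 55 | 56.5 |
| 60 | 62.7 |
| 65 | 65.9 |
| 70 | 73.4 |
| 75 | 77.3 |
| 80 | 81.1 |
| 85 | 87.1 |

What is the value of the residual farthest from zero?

T=55: ŷ = 2 + 55 = 57; r = 56.5 − 57 = -0.5
T=60: ŷ = 2 + 60 = 62; r = 62.7 − 62 = 0.7
T=65: ŷ = 2 + 65 = 67; r = 65.9 − 67 = -1.1
T=70: ŷ = 2 + 70 = 72; r = 73.4 − 72 = 1.4
T=75: ŷ = 2 + 75 = 77; r = 77.3 − 77 = 0.3
T=80: ŷ = 2 + 80 = 82; r = 81.1 − 82 = -0.9
T=85: ŷ = 2 + 85 = 87; r = 87.1 − 87 = 0.1
Largest |r| is 1.4 at T = 70, residual 1.4.

r = 1.4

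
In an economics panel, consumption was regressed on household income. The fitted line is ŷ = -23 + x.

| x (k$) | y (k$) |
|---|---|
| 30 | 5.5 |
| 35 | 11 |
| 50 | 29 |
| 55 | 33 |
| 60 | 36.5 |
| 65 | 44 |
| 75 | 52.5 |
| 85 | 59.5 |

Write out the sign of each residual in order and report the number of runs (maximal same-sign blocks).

x=30: ŷ = -23 + 30 = 7; r = 5.5 − 7 = -1.5
x=35: ŷ = -23 + 35 = 12; r = 11 − 12 = -1
x=50: ŷ = -23 + 50 = 27; r = 29 − 27 = 2
x=55: ŷ = -23 + 55 = 32; r = 33 − 32 = 1
x=60: ŷ = -23 + 60 = 37; r = 36.5 − 37 = -0.5
x=65: ŷ = -23 + 65 = 42; r = 44 − 42 = 2
x=75: ŷ = -23 + 75 = 52; r = 52.5 − 52 = 0.5
x=85: ŷ = -23 + 85 = 62; r = 59.5 − 62 = -2.5
Signs: − − + + − + + −
Runs: −×2, +×2, −×1, +×2, −×1 → 5

5 runs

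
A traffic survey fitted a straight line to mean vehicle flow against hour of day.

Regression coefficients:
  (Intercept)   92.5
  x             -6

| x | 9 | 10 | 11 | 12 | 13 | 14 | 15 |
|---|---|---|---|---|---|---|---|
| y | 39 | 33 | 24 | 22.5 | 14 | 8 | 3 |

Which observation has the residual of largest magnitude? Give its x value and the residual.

x=9: ŷ = 92.5 − 6·9 = 38.5; e = 39 − 38.5 = 0.5
x=10: ŷ = 92.5 − 6·10 = 32.5; e = 33 − 32.5 = 0.5
x=11: ŷ = 92.5 − 6·11 = 26.5; e = 24 − 26.5 = -2.5
x=12: ŷ = 92.5 − 6·12 = 20.5; e = 22.5 − 20.5 = 2
x=13: ŷ = 92.5 − 6·13 = 14.5; e = 14 − 14.5 = -0.5
x=14: ŷ = 92.5 − 6·14 = 8.5; e = 8 − 8.5 = -0.5
x=15: ŷ = 92.5 − 6·15 = 2.5; e = 3 − 2.5 = 0.5
Largest |e| is 2.5 at x = 11, residual -2.5.

x = 11, e = -2.5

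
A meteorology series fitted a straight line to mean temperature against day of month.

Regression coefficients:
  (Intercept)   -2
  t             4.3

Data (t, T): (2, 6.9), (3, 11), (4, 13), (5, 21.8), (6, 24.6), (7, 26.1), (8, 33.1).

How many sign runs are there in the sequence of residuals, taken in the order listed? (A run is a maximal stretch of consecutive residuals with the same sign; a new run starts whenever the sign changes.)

t=2: ŷ = -2 + 4.3·2 = 6.6; r = 6.9 − 6.6 = 0.3
t=3: ŷ = -2 + 4.3·3 = 10.9; r = 11 − 10.9 = 0.1
t=4: ŷ = -2 + 4.3·4 = 15.2; r = 13 − 15.2 = -2.2
t=5: ŷ = -2 + 4.3·5 = 19.5; r = 21.8 − 19.5 = 2.3
t=6: ŷ = -2 + 4.3·6 = 23.8; r = 24.6 − 23.8 = 0.8
t=7: ŷ = -2 + 4.3·7 = 28.1; r = 26.1 − 28.1 = -2
t=8: ŷ = -2 + 4.3·8 = 32.4; r = 33.1 − 32.4 = 0.7
Signs: + + − + + − +
Runs: +×2, −×1, +×2, −×1, +×1 → 5

5 runs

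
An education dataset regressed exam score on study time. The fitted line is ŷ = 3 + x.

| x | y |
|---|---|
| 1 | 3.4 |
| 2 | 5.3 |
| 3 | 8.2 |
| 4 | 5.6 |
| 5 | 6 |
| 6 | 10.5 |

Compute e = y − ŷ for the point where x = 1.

e = -0.6

ŷ = 3 + 1 = 4
e = 3.4 − 4 = -0.6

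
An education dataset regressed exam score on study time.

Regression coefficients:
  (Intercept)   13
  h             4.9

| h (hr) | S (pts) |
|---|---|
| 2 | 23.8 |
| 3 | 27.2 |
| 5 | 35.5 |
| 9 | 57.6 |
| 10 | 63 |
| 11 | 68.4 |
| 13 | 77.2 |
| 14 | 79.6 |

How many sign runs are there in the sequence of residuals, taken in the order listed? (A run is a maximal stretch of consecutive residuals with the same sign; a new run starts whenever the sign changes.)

4 runs

h=2: Ŝ = 13 + 4.9·2 = 22.8; e = 23.8 − 22.8 = 1
h=3: Ŝ = 13 + 4.9·3 = 27.7; e = 27.2 − 27.7 = -0.5
h=5: Ŝ = 13 + 4.9·5 = 37.5; e = 35.5 − 37.5 = -2
h=9: Ŝ = 13 + 4.9·9 = 57.1; e = 57.6 − 57.1 = 0.5
h=10: Ŝ = 13 + 4.9·10 = 62; e = 63 − 62 = 1
h=11: Ŝ = 13 + 4.9·11 = 66.9; e = 68.4 − 66.9 = 1.5
h=13: Ŝ = 13 + 4.9·13 = 76.7; e = 77.2 − 76.7 = 0.5
h=14: Ŝ = 13 + 4.9·14 = 81.6; e = 79.6 − 81.6 = -2
Signs: + − − + + + + −
Runs: +×1, −×2, +×4, −×1 → 4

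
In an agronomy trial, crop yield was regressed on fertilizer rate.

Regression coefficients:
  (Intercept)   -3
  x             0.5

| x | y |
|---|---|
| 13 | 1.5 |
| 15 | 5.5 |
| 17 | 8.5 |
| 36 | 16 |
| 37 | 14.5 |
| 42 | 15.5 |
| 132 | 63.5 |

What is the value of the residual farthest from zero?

x=13: ŷ = -3 + 0.5·13 = 3.5; e = 1.5 − 3.5 = -2
x=15: ŷ = -3 + 0.5·15 = 4.5; e = 5.5 − 4.5 = 1
x=17: ŷ = -3 + 0.5·17 = 5.5; e = 8.5 − 5.5 = 3
x=36: ŷ = -3 + 0.5·36 = 15; e = 16 − 15 = 1
x=37: ŷ = -3 + 0.5·37 = 15.5; e = 14.5 − 15.5 = -1
x=42: ŷ = -3 + 0.5·42 = 18; e = 15.5 − 18 = -2.5
x=132: ŷ = -3 + 0.5·132 = 63; e = 63.5 − 63 = 0.5
Largest |e| is 3 at x = 17, residual 3.

e = 3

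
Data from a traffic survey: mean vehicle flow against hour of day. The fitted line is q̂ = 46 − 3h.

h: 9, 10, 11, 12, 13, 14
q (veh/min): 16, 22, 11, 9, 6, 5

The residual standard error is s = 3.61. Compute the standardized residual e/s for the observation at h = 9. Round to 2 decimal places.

-0.83

q̂ = 46 − 3·9 = 19
e = 16 − 19 = -3
e/s = -3 / 3.61 = -0.83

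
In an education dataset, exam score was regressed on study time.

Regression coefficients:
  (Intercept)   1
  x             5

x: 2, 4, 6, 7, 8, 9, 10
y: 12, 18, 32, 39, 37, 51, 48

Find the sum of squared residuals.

SSE = 70

x=2: ŷ = 1 + 5·2 = 11; r = 12 − 11 = 1
x=4: ŷ = 1 + 5·4 = 21; r = 18 − 21 = -3
x=6: ŷ = 1 + 5·6 = 31; r = 32 − 31 = 1
x=7: ŷ = 1 + 5·7 = 36; r = 39 − 36 = 3
x=8: ŷ = 1 + 5·8 = 41; r = 37 − 41 = -4
x=9: ŷ = 1 + 5·9 = 46; r = 51 − 46 = 5
x=10: ŷ = 1 + 5·10 = 51; r = 48 − 51 = -3
SSE = 1 + 9 + 1 + 9 + 16 + 25 + 9 = 70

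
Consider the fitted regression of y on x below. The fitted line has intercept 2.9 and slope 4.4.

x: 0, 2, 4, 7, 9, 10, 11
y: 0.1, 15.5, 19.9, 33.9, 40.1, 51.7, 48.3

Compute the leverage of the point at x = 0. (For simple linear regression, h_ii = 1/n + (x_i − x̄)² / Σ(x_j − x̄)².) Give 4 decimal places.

h = 0.4960

x̄ = (0 + 2 + 4 + 7 + 9 + 10 + 11)/7 = 6.14286
Σ(x − x̄)² = 37.7347 + 17.1633 + 4.59184 + 0.734694 + 8.16327 + 14.8776 + 23.5918 = 106.857
h = 1/7 + (-6.14286)²/106.857 = 0.142857 + 0.353132 = 0.4960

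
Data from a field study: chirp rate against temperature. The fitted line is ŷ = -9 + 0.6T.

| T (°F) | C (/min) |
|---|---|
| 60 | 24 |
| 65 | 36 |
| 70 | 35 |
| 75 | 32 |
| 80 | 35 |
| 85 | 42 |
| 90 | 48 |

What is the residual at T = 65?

e = 6

ŷ = -9 + 0.6·65 = 30
e = 36 − 30 = 6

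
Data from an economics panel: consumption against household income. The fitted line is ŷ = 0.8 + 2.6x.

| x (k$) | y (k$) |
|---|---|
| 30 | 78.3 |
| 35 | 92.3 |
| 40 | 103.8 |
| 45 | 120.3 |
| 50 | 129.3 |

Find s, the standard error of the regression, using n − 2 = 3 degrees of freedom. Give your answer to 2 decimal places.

x=30: ŷ = 0.8 + 2.6·30 = 78.8; e = 78.3 − 78.8 = -0.5
x=35: ŷ = 0.8 + 2.6·35 = 91.8; e = 92.3 − 91.8 = 0.5
x=40: ŷ = 0.8 + 2.6·40 = 104.8; e = 103.8 − 104.8 = -1
x=45: ŷ = 0.8 + 2.6·45 = 117.8; e = 120.3 − 117.8 = 2.5
x=50: ŷ = 0.8 + 2.6·50 = 130.8; e = 129.3 − 130.8 = -1.5
SSE = 0.25 + 0.25 + 1 + 6.25 + 2.25 = 10
s = √(10/3) = √3.33333 ≈ 1.83

s = 1.83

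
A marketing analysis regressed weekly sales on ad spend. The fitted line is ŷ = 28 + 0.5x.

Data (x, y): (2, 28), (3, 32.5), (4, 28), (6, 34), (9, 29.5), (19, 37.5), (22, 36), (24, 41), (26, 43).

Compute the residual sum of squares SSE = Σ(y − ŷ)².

SSE = 46

x=2: ŷ = 28 + 0.5·2 = 29; e = 28 − 29 = -1
x=3: ŷ = 28 + 0.5·3 = 29.5; e = 32.5 − 29.5 = 3
x=4: ŷ = 28 + 0.5·4 = 30; e = 28 − 30 = -2
x=6: ŷ = 28 + 0.5·6 = 31; e = 34 − 31 = 3
x=9: ŷ = 28 + 0.5·9 = 32.5; e = 29.5 − 32.5 = -3
x=19: ŷ = 28 + 0.5·19 = 37.5; e = 37.5 − 37.5 = 0
x=22: ŷ = 28 + 0.5·22 = 39; e = 36 − 39 = -3
x=24: ŷ = 28 + 0.5·24 = 40; e = 41 − 40 = 1
x=26: ŷ = 28 + 0.5·26 = 41; e = 43 − 41 = 2
SSE = 1 + 9 + 4 + 9 + 9 + 0 + 9 + 1 + 4 = 46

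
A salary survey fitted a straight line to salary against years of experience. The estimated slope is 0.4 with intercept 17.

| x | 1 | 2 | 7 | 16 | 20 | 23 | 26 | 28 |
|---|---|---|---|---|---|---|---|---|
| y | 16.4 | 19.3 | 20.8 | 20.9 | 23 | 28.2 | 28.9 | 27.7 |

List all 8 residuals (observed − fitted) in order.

-1, 1.5, 1, -2.5, -2, 2, 1.5, -0.5

x=1: ŷ = 17 + 0.4·1 = 17.4; r = 16.4 − 17.4 = -1
x=2: ŷ = 17 + 0.4·2 = 17.8; r = 19.3 − 17.8 = 1.5
x=7: ŷ = 17 + 0.4·7 = 19.8; r = 20.8 − 19.8 = 1
x=16: ŷ = 17 + 0.4·16 = 23.4; r = 20.9 − 23.4 = -2.5
x=20: ŷ = 17 + 0.4·20 = 25; r = 23 − 25 = -2
x=23: ŷ = 17 + 0.4·23 = 26.2; r = 28.2 − 26.2 = 2
x=26: ŷ = 17 + 0.4·26 = 27.4; r = 28.9 − 27.4 = 1.5
x=28: ŷ = 17 + 0.4·28 = 28.2; r = 27.7 − 28.2 = -0.5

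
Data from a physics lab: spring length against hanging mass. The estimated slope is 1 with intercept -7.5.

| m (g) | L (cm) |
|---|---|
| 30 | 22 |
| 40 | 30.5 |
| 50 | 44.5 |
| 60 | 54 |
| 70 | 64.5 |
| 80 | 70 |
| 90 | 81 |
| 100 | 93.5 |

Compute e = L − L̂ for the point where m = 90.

L̂ = -7.5 + 90 = 82.5
e = 81 − 82.5 = -1.5

e = -1.5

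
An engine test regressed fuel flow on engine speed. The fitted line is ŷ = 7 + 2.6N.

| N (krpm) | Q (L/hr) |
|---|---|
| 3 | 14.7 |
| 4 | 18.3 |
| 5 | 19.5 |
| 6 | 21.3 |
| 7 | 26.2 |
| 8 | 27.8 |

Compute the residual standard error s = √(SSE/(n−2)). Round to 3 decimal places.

N=3: ŷ = 7 + 2.6·3 = 14.8; r = 14.7 − 14.8 = -0.1
N=4: ŷ = 7 + 2.6·4 = 17.4; r = 18.3 − 17.4 = 0.9
N=5: ŷ = 7 + 2.6·5 = 20; r = 19.5 − 20 = -0.5
N=6: ŷ = 7 + 2.6·6 = 22.6; r = 21.3 − 22.6 = -1.3
N=7: ŷ = 7 + 2.6·7 = 25.2; r = 26.2 − 25.2 = 1
N=8: ŷ = 7 + 2.6·8 = 27.8; r = 27.8 − 27.8 = 0
SSE = 0.01 + 0.81 + 0.25 + 1.69 + 1 + 0 = 3.76
s = √(3.76/4) = √0.94 ≈ 0.970

s = 0.970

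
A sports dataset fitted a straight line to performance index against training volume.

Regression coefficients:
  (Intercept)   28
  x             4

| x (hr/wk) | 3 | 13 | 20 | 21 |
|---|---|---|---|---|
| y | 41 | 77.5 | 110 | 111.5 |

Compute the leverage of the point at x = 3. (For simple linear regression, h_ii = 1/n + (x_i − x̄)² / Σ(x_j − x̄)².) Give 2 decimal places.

h = 0.86

x̄ = (3 + 13 + 20 + 21)/4 = 14.25
Σ(x − x̄)² = 126.562 + 1.5625 + 33.0625 + 45.5625 = 206.75
h = 1/4 + (-11.25)²/206.75 = 0.25 + 0.612152 = 0.86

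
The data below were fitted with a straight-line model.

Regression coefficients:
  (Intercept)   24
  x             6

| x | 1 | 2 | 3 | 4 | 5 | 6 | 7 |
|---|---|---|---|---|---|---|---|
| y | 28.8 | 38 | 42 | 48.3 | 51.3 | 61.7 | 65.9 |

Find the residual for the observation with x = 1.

ŷ = 24 + 6·1 = 30
r = 28.8 − 30 = -1.2

r = -1.2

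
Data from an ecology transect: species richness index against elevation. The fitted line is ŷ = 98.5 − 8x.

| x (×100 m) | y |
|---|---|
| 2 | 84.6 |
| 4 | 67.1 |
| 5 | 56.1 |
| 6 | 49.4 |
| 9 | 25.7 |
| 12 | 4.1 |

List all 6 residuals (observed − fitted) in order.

x=2: ŷ = 98.5 − 8·2 = 82.5; r = 84.6 − 82.5 = 2.1
x=4: ŷ = 98.5 − 8·4 = 66.5; r = 67.1 − 66.5 = 0.6
x=5: ŷ = 98.5 − 8·5 = 58.5; r = 56.1 − 58.5 = -2.4
x=6: ŷ = 98.5 − 8·6 = 50.5; r = 49.4 − 50.5 = -1.1
x=9: ŷ = 98.5 − 8·9 = 26.5; r = 25.7 − 26.5 = -0.8
x=12: ŷ = 98.5 − 8·12 = 2.5; r = 4.1 − 2.5 = 1.6

2.1, 0.6, -2.4, -1.1, -0.8, 1.6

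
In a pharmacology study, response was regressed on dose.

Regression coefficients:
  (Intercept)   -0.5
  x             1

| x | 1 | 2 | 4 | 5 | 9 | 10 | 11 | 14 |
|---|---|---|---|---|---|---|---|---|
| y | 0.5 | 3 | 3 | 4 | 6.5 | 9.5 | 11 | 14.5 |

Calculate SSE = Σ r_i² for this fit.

SSE = 8

x=1: ŷ = -0.5 + 1 = 0.5; r = 0.5 − 0.5 = 0
x=2: ŷ = -0.5 + 2 = 1.5; r = 3 − 1.5 = 1.5
x=4: ŷ = -0.5 + 4 = 3.5; r = 3 − 3.5 = -0.5
x=5: ŷ = -0.5 + 5 = 4.5; r = 4 − 4.5 = -0.5
x=9: ŷ = -0.5 + 9 = 8.5; r = 6.5 − 8.5 = -2
x=10: ŷ = -0.5 + 10 = 9.5; r = 9.5 − 9.5 = 0
x=11: ŷ = -0.5 + 11 = 10.5; r = 11 − 10.5 = 0.5
x=14: ŷ = -0.5 + 14 = 13.5; r = 14.5 − 13.5 = 1
SSE = 0 + 2.25 + 0.25 + 0.25 + 4 + 0 + 0.25 + 1 = 8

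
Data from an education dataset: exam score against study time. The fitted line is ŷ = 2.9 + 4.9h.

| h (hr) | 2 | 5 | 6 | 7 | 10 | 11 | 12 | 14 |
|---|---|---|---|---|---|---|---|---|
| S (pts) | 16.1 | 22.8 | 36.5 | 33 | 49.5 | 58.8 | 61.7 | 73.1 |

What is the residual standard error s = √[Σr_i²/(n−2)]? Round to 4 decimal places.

s = 3.6588

h=2: ŷ = 2.9 + 4.9·2 = 12.7; r = 16.1 − 12.7 = 3.4
h=5: ŷ = 2.9 + 4.9·5 = 27.4; r = 22.8 − 27.4 = -4.6
h=6: ŷ = 2.9 + 4.9·6 = 32.3; r = 36.5 − 32.3 = 4.2
h=7: ŷ = 2.9 + 4.9·7 = 37.2; r = 33 − 37.2 = -4.2
h=10: ŷ = 2.9 + 4.9·10 = 51.9; r = 49.5 − 51.9 = -2.4
h=11: ŷ = 2.9 + 4.9·11 = 56.8; r = 58.8 − 56.8 = 2
h=12: ŷ = 2.9 + 4.9·12 = 61.7; r = 61.7 − 61.7 = 0
h=14: ŷ = 2.9 + 4.9·14 = 71.5; r = 73.1 − 71.5 = 1.6
SSE = 11.56 + 21.16 + 17.64 + 17.64 + 5.76 + 4 + 0 + 2.56 = 80.32
s = √(80.32/6) = √13.3867 ≈ 3.6588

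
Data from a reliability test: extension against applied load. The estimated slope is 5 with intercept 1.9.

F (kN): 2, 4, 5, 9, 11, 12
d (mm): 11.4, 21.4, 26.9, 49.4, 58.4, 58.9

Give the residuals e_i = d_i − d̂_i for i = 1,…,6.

-0.5, -0.5, 0, 2.5, 1.5, -3

F=2: d̂ = 1.9 + 5·2 = 11.9; e = 11.4 − 11.9 = -0.5
F=4: d̂ = 1.9 + 5·4 = 21.9; e = 21.4 − 21.9 = -0.5
F=5: d̂ = 1.9 + 5·5 = 26.9; e = 26.9 − 26.9 = 0
F=9: d̂ = 1.9 + 5·9 = 46.9; e = 49.4 − 46.9 = 2.5
F=11: d̂ = 1.9 + 5·11 = 56.9; e = 58.4 − 56.9 = 1.5
F=12: d̂ = 1.9 + 5·12 = 61.9; e = 58.9 − 61.9 = -3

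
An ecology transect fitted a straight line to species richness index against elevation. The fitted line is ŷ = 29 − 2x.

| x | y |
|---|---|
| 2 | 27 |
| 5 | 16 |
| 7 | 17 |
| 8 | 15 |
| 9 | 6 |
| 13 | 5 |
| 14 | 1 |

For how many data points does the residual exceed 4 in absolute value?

x=2: ŷ = 29 − 2·2 = 25; e = 27 − 25 = 2
x=5: ŷ = 29 − 2·5 = 19; e = 16 − 19 = -3
x=7: ŷ = 29 − 2·7 = 15; e = 17 − 15 = 2
x=8: ŷ = 29 − 2·8 = 13; e = 15 − 13 = 2
x=9: ŷ = 29 − 2·9 = 11; e = 6 − 11 = -5
x=13: ŷ = 29 − 2·13 = 3; e = 5 − 3 = 2
x=14: ŷ = 29 − 2·14 = 1; e = 1 − 1 = 0
|e| > 4: x=9 (|e|=5) → 1

1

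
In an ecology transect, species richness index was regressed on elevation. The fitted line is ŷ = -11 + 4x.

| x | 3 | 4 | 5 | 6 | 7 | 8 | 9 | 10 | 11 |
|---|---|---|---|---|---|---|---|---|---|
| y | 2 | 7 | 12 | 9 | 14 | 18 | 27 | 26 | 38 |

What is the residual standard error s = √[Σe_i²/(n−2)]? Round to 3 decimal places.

s = 3.505

x=3: ŷ = -11 + 4·3 = 1; e = 2 − 1 = 1
x=4: ŷ = -11 + 4·4 = 5; e = 7 − 5 = 2
x=5: ŷ = -11 + 4·5 = 9; e = 12 − 9 = 3
x=6: ŷ = -11 + 4·6 = 13; e = 9 − 13 = -4
x=7: ŷ = -11 + 4·7 = 17; e = 14 − 17 = -3
x=8: ŷ = -11 + 4·8 = 21; e = 18 − 21 = -3
x=9: ŷ = -11 + 4·9 = 25; e = 27 − 25 = 2
x=10: ŷ = -11 + 4·10 = 29; e = 26 − 29 = -3
x=11: ŷ = -11 + 4·11 = 33; e = 38 − 33 = 5
SSE = 1 + 4 + 9 + 16 + 9 + 9 + 4 + 9 + 25 = 86
s = √(86/7) = √12.2857 ≈ 3.505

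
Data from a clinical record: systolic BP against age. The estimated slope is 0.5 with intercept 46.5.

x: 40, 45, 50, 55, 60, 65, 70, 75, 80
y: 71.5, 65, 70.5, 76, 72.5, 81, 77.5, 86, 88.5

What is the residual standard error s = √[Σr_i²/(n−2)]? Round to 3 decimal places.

s = 3.586

x=40: ŷ = 46.5 + 0.5·40 = 66.5; r = 71.5 − 66.5 = 5
x=45: ŷ = 46.5 + 0.5·45 = 69; r = 65 − 69 = -4
x=50: ŷ = 46.5 + 0.5·50 = 71.5; r = 70.5 − 71.5 = -1
x=55: ŷ = 46.5 + 0.5·55 = 74; r = 76 − 74 = 2
x=60: ŷ = 46.5 + 0.5·60 = 76.5; r = 72.5 − 76.5 = -4
x=65: ŷ = 46.5 + 0.5·65 = 79; r = 81 − 79 = 2
x=70: ŷ = 46.5 + 0.5·70 = 81.5; r = 77.5 − 81.5 = -4
x=75: ŷ = 46.5 + 0.5·75 = 84; r = 86 − 84 = 2
x=80: ŷ = 46.5 + 0.5·80 = 86.5; r = 88.5 − 86.5 = 2
SSE = 25 + 16 + 1 + 4 + 16 + 4 + 16 + 4 + 4 = 90
s = √(90/7) = √12.8571 ≈ 3.586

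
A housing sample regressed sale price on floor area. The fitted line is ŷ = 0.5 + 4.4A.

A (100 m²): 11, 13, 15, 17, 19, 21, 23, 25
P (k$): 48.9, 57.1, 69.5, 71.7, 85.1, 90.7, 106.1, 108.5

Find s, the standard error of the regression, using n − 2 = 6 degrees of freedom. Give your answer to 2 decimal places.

A=11: ŷ = 0.5 + 4.4·11 = 48.9; r = 48.9 − 48.9 = 0
A=13: ŷ = 0.5 + 4.4·13 = 57.7; r = 57.1 − 57.7 = -0.6
A=15: ŷ = 0.5 + 4.4·15 = 66.5; r = 69.5 − 66.5 = 3
A=17: ŷ = 0.5 + 4.4·17 = 75.3; r = 71.7 − 75.3 = -3.6
A=19: ŷ = 0.5 + 4.4·19 = 84.1; r = 85.1 − 84.1 = 1
A=21: ŷ = 0.5 + 4.4·21 = 92.9; r = 90.7 − 92.9 = -2.2
A=23: ŷ = 0.5 + 4.4·23 = 101.7; r = 106.1 − 101.7 = 4.4
A=25: ŷ = 0.5 + 4.4·25 = 110.5; r = 108.5 − 110.5 = -2
SSE = 0 + 0.36 + 9 + 12.96 + 1 + 4.84 + 19.36 + 4 = 51.52
s = √(51.52/6) = √8.58667 ≈ 2.93

s = 2.93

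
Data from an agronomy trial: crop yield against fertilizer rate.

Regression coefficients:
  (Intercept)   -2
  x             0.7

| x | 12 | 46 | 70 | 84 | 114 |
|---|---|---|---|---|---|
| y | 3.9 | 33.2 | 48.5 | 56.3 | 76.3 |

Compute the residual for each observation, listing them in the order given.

x=12: ŷ = -2 + 0.7·12 = 6.4; r = 3.9 − 6.4 = -2.5
x=46: ŷ = -2 + 0.7·46 = 30.2; r = 33.2 − 30.2 = 3
x=70: ŷ = -2 + 0.7·70 = 47; r = 48.5 − 47 = 1.5
x=84: ŷ = -2 + 0.7·84 = 56.8; r = 56.3 − 56.8 = -0.5
x=114: ŷ = -2 + 0.7·114 = 77.8; r = 76.3 − 77.8 = -1.5

-2.5, 3, 1.5, -0.5, -1.5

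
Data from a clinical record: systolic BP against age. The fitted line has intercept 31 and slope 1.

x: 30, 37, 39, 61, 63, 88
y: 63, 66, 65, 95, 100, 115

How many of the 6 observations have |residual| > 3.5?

3

x=30: ŷ = 31 + 30 = 61; r = 63 − 61 = 2
x=37: ŷ = 31 + 37 = 68; r = 66 − 68 = -2
x=39: ŷ = 31 + 39 = 70; r = 65 − 70 = -5
x=61: ŷ = 31 + 61 = 92; r = 95 − 92 = 3
x=63: ŷ = 31 + 63 = 94; r = 100 − 94 = 6
x=88: ŷ = 31 + 88 = 119; r = 115 − 119 = -4
|r| > 3.5: x=39 (|r|=5), x=63 (|r|=6), x=88 (|r|=4) → 3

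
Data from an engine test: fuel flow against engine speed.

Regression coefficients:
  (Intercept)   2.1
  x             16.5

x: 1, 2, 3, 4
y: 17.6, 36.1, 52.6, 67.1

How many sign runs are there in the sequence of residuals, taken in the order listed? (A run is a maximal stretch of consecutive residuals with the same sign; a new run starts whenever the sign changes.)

3 runs

x=1: ŷ = 2.1 + 16.5·1 = 18.6; e = 17.6 − 18.6 = -1
x=2: ŷ = 2.1 + 16.5·2 = 35.1; e = 36.1 − 35.1 = 1
x=3: ŷ = 2.1 + 16.5·3 = 51.6; e = 52.6 − 51.6 = 1
x=4: ŷ = 2.1 + 16.5·4 = 68.1; e = 67.1 − 68.1 = -1
Signs: − + + −
Runs: −×1, +×2, −×1 → 3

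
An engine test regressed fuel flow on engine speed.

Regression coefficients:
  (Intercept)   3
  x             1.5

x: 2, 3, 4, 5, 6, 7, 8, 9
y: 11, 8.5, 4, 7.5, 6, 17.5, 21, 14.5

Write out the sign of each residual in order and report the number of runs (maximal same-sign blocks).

4 runs

x=2: ŷ = 3 + 1.5·2 = 6; r = 11 − 6 = 5
x=3: ŷ = 3 + 1.5·3 = 7.5; r = 8.5 − 7.5 = 1
x=4: ŷ = 3 + 1.5·4 = 9; r = 4 − 9 = -5
x=5: ŷ = 3 + 1.5·5 = 10.5; r = 7.5 − 10.5 = -3
x=6: ŷ = 3 + 1.5·6 = 12; r = 6 − 12 = -6
x=7: ŷ = 3 + 1.5·7 = 13.5; r = 17.5 − 13.5 = 4
x=8: ŷ = 3 + 1.5·8 = 15; r = 21 − 15 = 6
x=9: ŷ = 3 + 1.5·9 = 16.5; r = 14.5 − 16.5 = -2
Signs: + + − − − + + −
Runs: +×2, −×3, +×2, −×1 → 4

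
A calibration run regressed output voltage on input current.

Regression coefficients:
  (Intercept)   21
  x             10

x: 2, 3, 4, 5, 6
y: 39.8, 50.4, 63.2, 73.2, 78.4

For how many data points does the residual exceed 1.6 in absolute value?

x=2: ŷ = 21 + 10·2 = 41; r = 39.8 − 41 = -1.2
x=3: ŷ = 21 + 10·3 = 51; r = 50.4 − 51 = -0.6
x=4: ŷ = 21 + 10·4 = 61; r = 63.2 − 61 = 2.2
x=5: ŷ = 21 + 10·5 = 71; r = 73.2 − 71 = 2.2
x=6: ŷ = 21 + 10·6 = 81; r = 78.4 − 81 = -2.6
|r| > 1.6: x=4 (|r|=2.2), x=5 (|r|=2.2), x=6 (|r|=2.6) → 3

3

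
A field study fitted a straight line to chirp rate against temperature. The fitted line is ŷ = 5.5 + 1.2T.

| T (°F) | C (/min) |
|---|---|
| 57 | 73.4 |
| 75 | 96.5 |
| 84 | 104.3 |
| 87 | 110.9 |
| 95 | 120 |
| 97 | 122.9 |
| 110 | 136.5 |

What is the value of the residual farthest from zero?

T=57: ŷ = 5.5 + 1.2·57 = 73.9; r = 73.4 − 73.9 = -0.5
T=75: ŷ = 5.5 + 1.2·75 = 95.5; r = 96.5 − 95.5 = 1
T=84: ŷ = 5.5 + 1.2·84 = 106.3; r = 104.3 − 106.3 = -2
T=87: ŷ = 5.5 + 1.2·87 = 109.9; r = 110.9 − 109.9 = 1
T=95: ŷ = 5.5 + 1.2·95 = 119.5; r = 120 − 119.5 = 0.5
T=97: ŷ = 5.5 + 1.2·97 = 121.9; r = 122.9 − 121.9 = 1
T=110: ŷ = 5.5 + 1.2·110 = 137.5; r = 136.5 − 137.5 = -1
Largest |r| is 2 at T = 84, residual -2.

r = -2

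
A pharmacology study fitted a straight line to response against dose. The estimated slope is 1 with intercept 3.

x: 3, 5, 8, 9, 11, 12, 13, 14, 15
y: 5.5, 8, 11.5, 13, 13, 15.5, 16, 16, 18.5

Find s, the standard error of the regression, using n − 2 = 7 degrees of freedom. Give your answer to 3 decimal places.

s = 0.756

x=3: ŷ = 3 + 3 = 6; e = 5.5 − 6 = -0.5
x=5: ŷ = 3 + 5 = 8; e = 8 − 8 = 0
x=8: ŷ = 3 + 8 = 11; e = 11.5 − 11 = 0.5
x=9: ŷ = 3 + 9 = 12; e = 13 − 12 = 1
x=11: ŷ = 3 + 11 = 14; e = 13 − 14 = -1
x=12: ŷ = 3 + 12 = 15; e = 15.5 − 15 = 0.5
x=13: ŷ = 3 + 13 = 16; e = 16 − 16 = 0
x=14: ŷ = 3 + 14 = 17; e = 16 − 17 = -1
x=15: ŷ = 3 + 15 = 18; e = 18.5 − 18 = 0.5
SSE = 0.25 + 0 + 0.25 + 1 + 1 + 0.25 + 0 + 1 + 0.25 = 4
s = √(4/7) = √0.571429 ≈ 0.756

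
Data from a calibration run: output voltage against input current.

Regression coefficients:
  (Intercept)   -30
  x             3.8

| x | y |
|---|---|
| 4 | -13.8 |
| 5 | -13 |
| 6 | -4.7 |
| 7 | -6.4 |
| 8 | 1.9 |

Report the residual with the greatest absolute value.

r = -3

x=4: ŷ = -30 + 3.8·4 = -14.8; r = -13.8 − (-14.8) = 1
x=5: ŷ = -30 + 3.8·5 = -11; r = -13 − (-11) = -2
x=6: ŷ = -30 + 3.8·6 = -7.2; r = -4.7 − (-7.2) = 2.5
x=7: ŷ = -30 + 3.8·7 = -3.4; r = -6.4 − (-3.4) = -3
x=8: ŷ = -30 + 3.8·8 = 0.4; r = 1.9 − 0.4 = 1.5
Largest |r| is 3 at x = 7, residual -3.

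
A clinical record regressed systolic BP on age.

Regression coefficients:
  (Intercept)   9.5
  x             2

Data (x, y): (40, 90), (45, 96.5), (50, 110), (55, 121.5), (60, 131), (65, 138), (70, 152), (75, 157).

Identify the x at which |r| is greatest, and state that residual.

x=40: ŷ = 9.5 + 2·40 = 89.5; r = 90 − 89.5 = 0.5
x=45: ŷ = 9.5 + 2·45 = 99.5; r = 96.5 − 99.5 = -3
x=50: ŷ = 9.5 + 2·50 = 109.5; r = 110 − 109.5 = 0.5
x=55: ŷ = 9.5 + 2·55 = 119.5; r = 121.5 − 119.5 = 2
x=60: ŷ = 9.5 + 2·60 = 129.5; r = 131 − 129.5 = 1.5
x=65: ŷ = 9.5 + 2·65 = 139.5; r = 138 − 139.5 = -1.5
x=70: ŷ = 9.5 + 2·70 = 149.5; r = 152 − 149.5 = 2.5
x=75: ŷ = 9.5 + 2·75 = 159.5; r = 157 − 159.5 = -2.5
Largest |r| is 3 at x = 45, residual -3.

x = 45, r = -3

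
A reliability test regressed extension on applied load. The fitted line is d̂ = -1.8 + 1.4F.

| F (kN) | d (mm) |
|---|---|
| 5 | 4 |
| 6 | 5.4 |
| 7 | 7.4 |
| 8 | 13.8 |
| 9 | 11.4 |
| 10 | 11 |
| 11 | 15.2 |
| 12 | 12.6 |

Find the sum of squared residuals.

SSE = 32.72

F=5: d̂ = -1.8 + 1.4·5 = 5.2; e = 4 − 5.2 = -1.2
F=6: d̂ = -1.8 + 1.4·6 = 6.6; e = 5.4 − 6.6 = -1.2
F=7: d̂ = -1.8 + 1.4·7 = 8; e = 7.4 − 8 = -0.6
F=8: d̂ = -1.8 + 1.4·8 = 9.4; e = 13.8 − 9.4 = 4.4
F=9: d̂ = -1.8 + 1.4·9 = 10.8; e = 11.4 − 10.8 = 0.6
F=10: d̂ = -1.8 + 1.4·10 = 12.2; e = 11 − 12.2 = -1.2
F=11: d̂ = -1.8 + 1.4·11 = 13.6; e = 15.2 − 13.6 = 1.6
F=12: d̂ = -1.8 + 1.4·12 = 15; e = 12.6 − 15 = -2.4
SSE = 1.44 + 1.44 + 0.36 + 19.36 + 0.36 + 1.44 + 2.56 + 5.76 = 32.72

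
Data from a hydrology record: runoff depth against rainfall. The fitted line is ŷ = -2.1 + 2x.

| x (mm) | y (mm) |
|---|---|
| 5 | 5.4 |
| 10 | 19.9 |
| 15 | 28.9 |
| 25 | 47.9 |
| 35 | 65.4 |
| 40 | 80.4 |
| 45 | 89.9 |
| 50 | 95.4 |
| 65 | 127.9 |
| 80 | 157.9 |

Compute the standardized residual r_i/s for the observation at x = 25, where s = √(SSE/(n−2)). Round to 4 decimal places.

0.0000

x=5: ŷ = -2.1 + 2·5 = 7.9; r = 5.4 − 7.9 = -2.5
x=10: ŷ = -2.1 + 2·10 = 17.9; r = 19.9 − 17.9 = 2
x=15: ŷ = -2.1 + 2·15 = 27.9; r = 28.9 − 27.9 = 1
x=25: ŷ = -2.1 + 2·25 = 47.9; r = 47.9 − 47.9 = 0
x=35: ŷ = -2.1 + 2·35 = 67.9; r = 65.4 − 67.9 = -2.5
x=40: ŷ = -2.1 + 2·40 = 77.9; r = 80.4 − 77.9 = 2.5
x=45: ŷ = -2.1 + 2·45 = 87.9; r = 89.9 − 87.9 = 2
x=50: ŷ = -2.1 + 2·50 = 97.9; r = 95.4 − 97.9 = -2.5
x=65: ŷ = -2.1 + 2·65 = 127.9; r = 127.9 − 127.9 = 0
x=80: ŷ = -2.1 + 2·80 = 157.9; r = 157.9 − 157.9 = 0
SSE = 6.25 + 4 + 1 + 0 + 6.25 + 6.25 + 4 + 6.25 + 0 + 0 = 34
s = √(34/8) = 2.06155
r/s = 0 / 2.06155 = 0.0000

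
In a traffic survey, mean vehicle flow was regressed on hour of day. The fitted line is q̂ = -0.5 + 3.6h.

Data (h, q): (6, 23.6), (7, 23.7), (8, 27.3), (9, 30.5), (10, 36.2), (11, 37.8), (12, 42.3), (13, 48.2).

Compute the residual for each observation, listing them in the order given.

h=6: q̂ = -0.5 + 3.6·6 = 21.1; r = 23.6 − 21.1 = 2.5
h=7: q̂ = -0.5 + 3.6·7 = 24.7; r = 23.7 − 24.7 = -1
h=8: q̂ = -0.5 + 3.6·8 = 28.3; r = 27.3 − 28.3 = -1
h=9: q̂ = -0.5 + 3.6·9 = 31.9; r = 30.5 − 31.9 = -1.4
h=10: q̂ = -0.5 + 3.6·10 = 35.5; r = 36.2 − 35.5 = 0.7
h=11: q̂ = -0.5 + 3.6·11 = 39.1; r = 37.8 − 39.1 = -1.3
h=12: q̂ = -0.5 + 3.6·12 = 42.7; r = 42.3 − 42.7 = -0.4
h=13: q̂ = -0.5 + 3.6·13 = 46.3; r = 48.2 − 46.3 = 1.9

2.5, -1, -1, -1.4, 0.7, -1.3, -0.4, 1.9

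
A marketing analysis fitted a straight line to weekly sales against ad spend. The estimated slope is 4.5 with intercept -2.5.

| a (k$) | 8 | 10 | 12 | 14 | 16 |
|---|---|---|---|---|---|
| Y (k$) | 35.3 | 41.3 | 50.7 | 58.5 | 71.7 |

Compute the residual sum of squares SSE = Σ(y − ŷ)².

SSE = 14.16

a=8: ŷ = -2.5 + 4.5·8 = 33.5; r = 35.3 − 33.5 = 1.8
a=10: ŷ = -2.5 + 4.5·10 = 42.5; r = 41.3 − 42.5 = -1.2
a=12: ŷ = -2.5 + 4.5·12 = 51.5; r = 50.7 − 51.5 = -0.8
a=14: ŷ = -2.5 + 4.5·14 = 60.5; r = 58.5 − 60.5 = -2
a=16: ŷ = -2.5 + 4.5·16 = 69.5; r = 71.7 − 69.5 = 2.2
SSE = 3.24 + 1.44 + 0.64 + 4 + 4.84 = 14.16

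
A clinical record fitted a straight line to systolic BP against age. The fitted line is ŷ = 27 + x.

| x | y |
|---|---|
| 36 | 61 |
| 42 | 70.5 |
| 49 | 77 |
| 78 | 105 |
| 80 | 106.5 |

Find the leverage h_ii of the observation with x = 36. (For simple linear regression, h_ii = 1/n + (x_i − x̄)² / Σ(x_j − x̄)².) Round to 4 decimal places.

h = 0.4594

x̄ = (36 + 42 + 49 + 78 + 80)/5 = 57
Σ(x − x̄)² = 441 + 225 + 64 + 441 + 529 = 1700
h = 1/5 + (-21)²/1700 = 0.2 + 0.259412 = 0.4594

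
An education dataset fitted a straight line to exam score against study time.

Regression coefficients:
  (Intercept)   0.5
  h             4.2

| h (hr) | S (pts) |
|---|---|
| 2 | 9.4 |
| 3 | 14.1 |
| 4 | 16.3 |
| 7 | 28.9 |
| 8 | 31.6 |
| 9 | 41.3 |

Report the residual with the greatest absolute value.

e = 3

h=2: Ŝ = 0.5 + 4.2·2 = 8.9; e = 9.4 − 8.9 = 0.5
h=3: Ŝ = 0.5 + 4.2·3 = 13.1; e = 14.1 − 13.1 = 1
h=4: Ŝ = 0.5 + 4.2·4 = 17.3; e = 16.3 − 17.3 = -1
h=7: Ŝ = 0.5 + 4.2·7 = 29.9; e = 28.9 − 29.9 = -1
h=8: Ŝ = 0.5 + 4.2·8 = 34.1; e = 31.6 − 34.1 = -2.5
h=9: Ŝ = 0.5 + 4.2·9 = 38.3; e = 41.3 − 38.3 = 3
Largest |e| is 3 at h = 9, residual 3.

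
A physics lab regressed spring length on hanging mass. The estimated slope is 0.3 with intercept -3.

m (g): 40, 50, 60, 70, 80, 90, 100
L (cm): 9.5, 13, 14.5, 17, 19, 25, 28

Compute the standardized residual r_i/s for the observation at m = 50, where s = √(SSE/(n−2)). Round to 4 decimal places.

m=40: L̂ = -3 + 0.3·40 = 9; r = 9.5 − 9 = 0.5
m=50: L̂ = -3 + 0.3·50 = 12; r = 13 − 12 = 1
m=60: L̂ = -3 + 0.3·60 = 15; r = 14.5 − 15 = -0.5
m=70: L̂ = -3 + 0.3·70 = 18; r = 17 − 18 = -1
m=80: L̂ = -3 + 0.3·80 = 21; r = 19 − 21 = -2
m=90: L̂ = -3 + 0.3·90 = 24; r = 25 − 24 = 1
m=100: L̂ = -3 + 0.3·100 = 27; r = 28 − 27 = 1
SSE = 0.25 + 1 + 0.25 + 1 + 4 + 1 + 1 = 8.5
s = √(8.5/5) = 1.30384
r/s = 1 / 1.30384 = 0.7670

0.7670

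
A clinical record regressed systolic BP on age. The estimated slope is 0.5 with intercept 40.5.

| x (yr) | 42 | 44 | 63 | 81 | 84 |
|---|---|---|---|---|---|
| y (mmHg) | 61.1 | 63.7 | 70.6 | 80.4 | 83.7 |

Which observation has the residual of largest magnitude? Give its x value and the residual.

x=42: ŷ = 40.5 + 0.5·42 = 61.5; r = 61.1 − 61.5 = -0.4
x=44: ŷ = 40.5 + 0.5·44 = 62.5; r = 63.7 − 62.5 = 1.2
x=63: ŷ = 40.5 + 0.5·63 = 72; r = 70.6 − 72 = -1.4
x=81: ŷ = 40.5 + 0.5·81 = 81; r = 80.4 − 81 = -0.6
x=84: ŷ = 40.5 + 0.5·84 = 82.5; r = 83.7 − 82.5 = 1.2
Largest |r| is 1.4 at x = 63, residual -1.4.

x = 63, r = -1.4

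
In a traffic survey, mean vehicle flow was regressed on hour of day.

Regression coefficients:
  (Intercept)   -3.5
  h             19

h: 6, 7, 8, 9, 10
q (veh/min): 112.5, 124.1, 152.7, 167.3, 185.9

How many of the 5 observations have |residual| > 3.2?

2

h=6: q̂ = -3.5 + 19·6 = 110.5; e = 112.5 − 110.5 = 2
h=7: q̂ = -3.5 + 19·7 = 129.5; e = 124.1 − 129.5 = -5.4
h=8: q̂ = -3.5 + 19·8 = 148.5; e = 152.7 − 148.5 = 4.2
h=9: q̂ = -3.5 + 19·9 = 167.5; e = 167.3 − 167.5 = -0.2
h=10: q̂ = -3.5 + 19·10 = 186.5; e = 185.9 − 186.5 = -0.6
|e| > 3.2: h=7 (|e|=5.4), h=8 (|e|=4.2) → 2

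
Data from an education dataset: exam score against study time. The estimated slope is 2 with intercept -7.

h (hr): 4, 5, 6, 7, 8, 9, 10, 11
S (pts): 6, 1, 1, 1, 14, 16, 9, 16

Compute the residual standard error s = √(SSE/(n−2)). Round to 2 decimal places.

h=4: Ŝ = -7 + 2·4 = 1; e = 6 − 1 = 5
h=5: Ŝ = -7 + 2·5 = 3; e = 1 − 3 = -2
h=6: Ŝ = -7 + 2·6 = 5; e = 1 − 5 = -4
h=7: Ŝ = -7 + 2·7 = 7; e = 1 − 7 = -6
h=8: Ŝ = -7 + 2·8 = 9; e = 14 − 9 = 5
h=9: Ŝ = -7 + 2·9 = 11; e = 16 − 11 = 5
h=10: Ŝ = -7 + 2·10 = 13; e = 9 − 13 = -4
h=11: Ŝ = -7 + 2·11 = 15; e = 16 − 15 = 1
SSE = 25 + 4 + 16 + 36 + 25 + 25 + 16 + 1 = 148
s = √(148/6) = √24.6667 ≈ 4.97

s = 4.97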